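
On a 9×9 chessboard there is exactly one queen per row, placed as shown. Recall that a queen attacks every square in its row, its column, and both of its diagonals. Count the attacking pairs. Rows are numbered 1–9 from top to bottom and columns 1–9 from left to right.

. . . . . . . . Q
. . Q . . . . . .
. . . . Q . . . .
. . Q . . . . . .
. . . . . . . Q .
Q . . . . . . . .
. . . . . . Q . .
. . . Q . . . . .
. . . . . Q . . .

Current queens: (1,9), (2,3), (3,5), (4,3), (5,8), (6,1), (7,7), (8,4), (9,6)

Same column: (2,3)–(4,3) (column 3).
Same diagonal: (4,3)–(6,1) (|4−6| = |3−1| = 2).
Total attacking pairs: 2.

2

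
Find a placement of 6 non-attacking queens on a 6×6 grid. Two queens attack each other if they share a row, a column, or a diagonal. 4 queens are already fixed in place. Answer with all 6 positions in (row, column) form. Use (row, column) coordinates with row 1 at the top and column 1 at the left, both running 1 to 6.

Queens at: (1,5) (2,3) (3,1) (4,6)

Row 5: attacked by (1,5)→{1,5}; (2,3)→{3,6}; (3,1)→{1,3}; (4,6)→{5,6}. Safe: 2, 4. Place at column 4.
Row 6: attacked by (1,5)→{5}; (2,3)→{3}; (3,1)→{1,4}; (4,6)→{4,6}; (5,4)→{3,4,5}. Safe: 2. Place at column 2.
Columns [5, 3, 1, 6, 4, 2], r−c [-4, -1, 2, -2, 1, 4], r+c [6, 5, 4, 10, 9, 8] are all distinct, so no two queens attack.

(1,5) (2,3) (3,1) (4,6) (5,4) (6,2)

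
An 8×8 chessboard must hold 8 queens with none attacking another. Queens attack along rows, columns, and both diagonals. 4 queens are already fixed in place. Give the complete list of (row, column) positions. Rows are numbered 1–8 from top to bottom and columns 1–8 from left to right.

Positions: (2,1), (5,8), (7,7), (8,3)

(1,5) (2,1) (3,4) (4,6) (5,8) (6,2) (7,7) (8,3)

Row 1: attacked by (2,1)→{1,2}; (5,8)→{4,8}; (7,7)→{1,7}; (8,3)→{3}. Safe: 5, 6. Place at column 5.
Row 3: attacked by (1,5)→{3,5,7}; (2,1)→{1,2}; (5,8)→{6,8}; (7,7)→{3,7}; (8,3)→{3,8}. Safe: 4. Place at column 4.
Row 4: attacked by (1,5)→{2,5,8}; (2,1)→{1,3}; (3,4)→{3,4,5}; (5,8)→{7,8}; (7,7)→{4,7}; (8,3)→{3,7}. Safe: 6. Place at column 6.
Row 6: attacked by (1,5)→{5}; (2,1)→{1,5}; (3,4)→{1,4,7}; (4,6)→{4,6,8}; (5,8)→{7,8}; (7,7)→{6,7,8}; (8,3)→{1,3,5}. Safe: 2. Place at column 2.
Columns [5, 1, 4, 6, 8, 2, 7, 3], r−c [-4, 1, -1, -2, -3, 4, 0, 5], r+c [6, 3, 7, 10, 13, 8, 14, 11] are all distinct, so no two queens attack.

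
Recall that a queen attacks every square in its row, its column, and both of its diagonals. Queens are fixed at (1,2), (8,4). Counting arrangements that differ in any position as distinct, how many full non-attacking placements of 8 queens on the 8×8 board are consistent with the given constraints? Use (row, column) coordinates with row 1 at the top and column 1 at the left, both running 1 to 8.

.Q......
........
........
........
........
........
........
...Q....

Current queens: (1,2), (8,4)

3

Branch on row 2: col 5 → 1; col 6 → 0; col 7 → 1; col 8 → 1.
Sum: 1 + 0 + 1 + 1 = 3.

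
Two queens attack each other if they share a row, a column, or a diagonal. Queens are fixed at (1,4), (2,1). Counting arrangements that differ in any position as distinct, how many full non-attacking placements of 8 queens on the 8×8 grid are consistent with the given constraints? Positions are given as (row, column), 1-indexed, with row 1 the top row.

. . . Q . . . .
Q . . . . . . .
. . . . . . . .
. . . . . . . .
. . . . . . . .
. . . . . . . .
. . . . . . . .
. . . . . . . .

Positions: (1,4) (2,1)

Branch on row 3: col 3 → 0; col 5 → 2; col 7 → 0; col 8 → 0.
Sum: 0 + 2 + 0 + 0 = 2.

2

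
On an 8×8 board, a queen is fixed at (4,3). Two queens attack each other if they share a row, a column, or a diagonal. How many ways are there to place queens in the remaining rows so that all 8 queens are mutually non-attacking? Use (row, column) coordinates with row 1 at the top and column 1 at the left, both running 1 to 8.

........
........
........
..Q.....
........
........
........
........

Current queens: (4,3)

12

Branch on row 1: col 1 → 1; col 2 → 1; col 4 → 6; col 5 → 1; col 7 → 1; col 8 → 2.
Sum: 1 + 1 + 6 + 1 + 1 + 2 = 12.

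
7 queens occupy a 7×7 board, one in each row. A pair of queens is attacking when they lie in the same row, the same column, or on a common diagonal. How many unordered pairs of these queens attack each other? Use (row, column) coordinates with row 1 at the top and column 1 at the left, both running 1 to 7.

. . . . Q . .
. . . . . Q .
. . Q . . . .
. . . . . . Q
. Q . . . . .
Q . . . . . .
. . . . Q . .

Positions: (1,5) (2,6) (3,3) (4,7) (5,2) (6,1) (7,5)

4

Same column: (1,5)–(7,5) (column 5).
Same diagonal: (1,5)–(2,6) (|1−2| = |5−6| = 1); (1,5)–(3,3) (|1−3| = |5−3| = 2); (5,2)–(6,1) (|5−6| = |2−1| = 1).
Total attacking pairs: 4.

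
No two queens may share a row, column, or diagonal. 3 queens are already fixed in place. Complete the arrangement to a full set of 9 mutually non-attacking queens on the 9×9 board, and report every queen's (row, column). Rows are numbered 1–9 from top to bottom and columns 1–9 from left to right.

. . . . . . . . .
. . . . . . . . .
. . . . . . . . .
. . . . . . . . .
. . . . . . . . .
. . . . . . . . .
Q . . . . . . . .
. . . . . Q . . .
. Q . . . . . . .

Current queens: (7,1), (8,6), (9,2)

Row 1: attacked by (7,1)→{1,7}; (8,6)→{6}; (9,2)→{2}. Safe: 3, 4, 5, 8, 9. Place at column 5.
Row 2: attacked by (1,5)→{4,5,6}; (7,1)→{1,6}; (8,6)→{6}; (9,2)→{2,9}. Safe: 3, 7, 8. Place at column 8.
Row 3: attacked by (1,5)→{3,5,7}; (2,8)→{7,8,9}; (7,1)→{1,5}; (8,6)→{1,6}; (9,2)→{2,8}. Safe: 4. Place at column 4.
Row 4: attacked by (1,5)→{2,5,8}; (2,8)→{6,8}; (3,4)→{3,4,5}; (7,1)→{1,4}; (8,6)→{2,6}; (9,2)→{2,7}. Safe: 9. Place at column 9.
Row 5: attacked by (1,5)→{1,5,9}; (2,8)→{5,8}; (3,4)→{2,4,6}; (4,9)→{8,9}; (7,1)→{1,3}; (8,6)→{3,6,9}; (9,2)→{2,6}. Safe: 7. Place at column 7.
Row 6: attacked by (1,5)→{5}; (2,8)→{4,8}; (3,4)→{1,4,7}; (4,9)→{7,9}; (5,7)→{6,7,8}; (7,1)→{1,2}; (8,6)→{4,6,8}; (9,2)→{2,5}. Safe: 3. Place at column 3.
Columns [5, 8, 4, 9, 7, 3, 1, 6, 2], r−c [-4, -6, -1, -5, -2, 3, 6, 2, 7], r+c [6, 10, 7, 13, 12, 9, 8, 14, 11] are all distinct, so no two queens attack.

(1,5) (2,8) (3,4) (4,9) (5,7) (6,3) (7,1) (8,6) (9,2)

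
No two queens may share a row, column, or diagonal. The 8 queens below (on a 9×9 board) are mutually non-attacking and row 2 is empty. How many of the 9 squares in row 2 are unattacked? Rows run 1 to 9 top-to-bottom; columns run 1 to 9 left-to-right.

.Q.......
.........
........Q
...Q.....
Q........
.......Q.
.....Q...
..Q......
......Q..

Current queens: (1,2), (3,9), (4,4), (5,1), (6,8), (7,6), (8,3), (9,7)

1

(1,2) attacks row 2 at column 2 and diagonals 1, 3.
(3,9) attacks row 2 at column 9 and diagonals 8.
(4,4) attacks row 2 at column 4 and diagonals 2, 6.
(5,1) attacks row 2 at column 1 and diagonals 4.
(6,8) attacks row 2 at column 8 and diagonals 4.
(7,6) attacks row 2 at column 6 and diagonals 1.
(8,3) attacks row 2 at column 3 and diagonals 9.
(9,7) attacks row 2 at column 7.
Attacked columns: {1, 2, 3, 4, 6, 7, 8, 9}. Safe: {5}.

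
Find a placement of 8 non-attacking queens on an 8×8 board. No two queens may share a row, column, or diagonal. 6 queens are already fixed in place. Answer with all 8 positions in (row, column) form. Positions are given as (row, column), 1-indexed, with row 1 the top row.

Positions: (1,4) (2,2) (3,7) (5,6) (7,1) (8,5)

(1,4) (2,2) (3,7) (4,3) (5,6) (6,8) (7,1) (8,5)

Row 4: attacked by (1,4)→{1,4,7}; (2,2)→{2,4}; (3,7)→{6,7,8}; (5,6)→{5,6,7}; (7,1)→{1,4}; (8,5)→{1,5}. Safe: 3. Place at column 3.
Row 6: attacked by (1,4)→{4}; (2,2)→{2,6}; (3,7)→{4,7}; (4,3)→{1,3,5}; (5,6)→{5,6,7}; (7,1)→{1,2}; (8,5)→{3,5,7}. Safe: 8. Place at column 8.
Columns [4, 2, 7, 3, 6, 8, 1, 5], r−c [-3, 0, -4, 1, -1, -2, 6, 3], r+c [5, 4, 10, 7, 11, 14, 8, 13] are all distinct, so no two queens attack.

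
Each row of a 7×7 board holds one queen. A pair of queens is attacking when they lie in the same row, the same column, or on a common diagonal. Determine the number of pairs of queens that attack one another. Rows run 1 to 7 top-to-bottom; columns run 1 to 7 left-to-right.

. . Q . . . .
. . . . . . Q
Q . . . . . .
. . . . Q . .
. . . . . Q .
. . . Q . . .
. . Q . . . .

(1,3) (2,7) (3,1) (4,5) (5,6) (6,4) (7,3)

6

Same column: (1,3)–(7,3) (column 3).
Same diagonal: (1,3)–(3,1) (|1−3| = |3−1| = 2); (2,7)–(4,5) (|2−4| = |7−5| = 2); (3,1)–(6,4) (|3−6| = |1−4| = 3); (4,5)–(5,6) (|4−5| = |5−6| = 1); (6,4)–(7,3) (|6−7| = |4−3| = 1).
Total attacking pairs: 6.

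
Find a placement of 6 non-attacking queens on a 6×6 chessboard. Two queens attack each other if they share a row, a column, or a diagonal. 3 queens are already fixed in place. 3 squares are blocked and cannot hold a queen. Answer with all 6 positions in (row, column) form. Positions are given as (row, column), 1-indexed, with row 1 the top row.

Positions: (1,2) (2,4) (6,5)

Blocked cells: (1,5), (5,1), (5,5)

(1,2) (2,4) (3,6) (4,1) (5,3) (6,5)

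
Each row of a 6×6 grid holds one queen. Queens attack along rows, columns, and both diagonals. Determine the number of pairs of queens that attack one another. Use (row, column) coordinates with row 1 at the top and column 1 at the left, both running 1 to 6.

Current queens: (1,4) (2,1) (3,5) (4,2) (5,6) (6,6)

1

Same column: (5,6)–(6,6) (column 6).
Total attacking pairs: 1.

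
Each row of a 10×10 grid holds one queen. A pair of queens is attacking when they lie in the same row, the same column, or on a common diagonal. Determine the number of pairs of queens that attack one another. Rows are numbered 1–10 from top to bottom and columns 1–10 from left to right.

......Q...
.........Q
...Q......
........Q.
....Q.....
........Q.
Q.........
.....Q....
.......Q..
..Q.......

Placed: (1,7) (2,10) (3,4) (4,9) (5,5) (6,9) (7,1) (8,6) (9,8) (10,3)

Same column: (4,9)–(6,9) (column 9).
Same diagonal: (1,7)–(7,1) (|1−7| = |7−1| = 6); (4,9)–(10,3) (|4−10| = |9−3| = 6).
Total attacking pairs: 3.

3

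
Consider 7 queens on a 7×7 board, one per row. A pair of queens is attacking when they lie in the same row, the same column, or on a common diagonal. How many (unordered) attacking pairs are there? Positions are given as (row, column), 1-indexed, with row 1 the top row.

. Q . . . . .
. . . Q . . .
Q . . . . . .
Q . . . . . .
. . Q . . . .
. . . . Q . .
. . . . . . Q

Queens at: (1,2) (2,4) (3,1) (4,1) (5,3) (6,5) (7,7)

2

Same column: (3,1)–(4,1) (column 1).
Same diagonal: (3,1)–(5,3) (|3−5| = |1−3| = 2).
Total attacking pairs: 2.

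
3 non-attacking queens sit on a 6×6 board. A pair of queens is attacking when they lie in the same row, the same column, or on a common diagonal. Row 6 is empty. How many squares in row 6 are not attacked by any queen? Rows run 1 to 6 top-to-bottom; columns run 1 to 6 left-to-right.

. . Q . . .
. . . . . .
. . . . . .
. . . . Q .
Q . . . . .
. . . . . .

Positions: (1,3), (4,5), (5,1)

(1,3) attacks row 6 at column 3.
(4,5) attacks row 6 at column 5 and diagonals 3.
(5,1) attacks row 6 at column 1 and diagonals 2.
Attacked columns: {1, 2, 3, 5}. Safe: {4, 6}.

2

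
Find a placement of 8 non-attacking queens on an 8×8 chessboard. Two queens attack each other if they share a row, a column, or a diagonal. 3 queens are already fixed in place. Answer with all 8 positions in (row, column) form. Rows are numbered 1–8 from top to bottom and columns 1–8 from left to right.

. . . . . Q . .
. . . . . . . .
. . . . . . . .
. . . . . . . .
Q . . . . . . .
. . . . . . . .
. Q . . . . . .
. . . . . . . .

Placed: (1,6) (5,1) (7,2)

Row 2: attacked by (1,6)→{5,6,7}; (5,1)→{1,4}; (7,2)→{2,7}. Safe: 3, 8. Place at column 3.
Row 3: attacked by (1,6)→{4,6,8}; (2,3)→{2,3,4}; (5,1)→{1,3}; (7,2)→{2,6}. Safe: 5, 7. Place at column 5.
Row 4: attacked by (1,6)→{3,6}; (2,3)→{1,3,5}; (3,5)→{4,5,6}; (5,1)→{1,2}; (7,2)→{2,5}. Safe: 7, 8. Place at column 8.
Row 6: attacked by (1,6)→{1,6}; (2,3)→{3,7}; (3,5)→{2,5,8}; (4,8)→{6,8}; (5,1)→{1,2}; (7,2)→{1,2,3}. Safe: 4. Place at column 4.
Row 8: attacked by (1,6)→{6}; (2,3)→{3}; (3,5)→{5}; (4,8)→{4,8}; (5,1)→{1,4}; (6,4)→{2,4,6}; (7,2)→{1,2,3}. Safe: 7. Place at column 7.
Columns [6, 3, 5, 8, 1, 4, 2, 7], r−c [-5, -1, -2, -4, 4, 2, 5, 1], r+c [7, 5, 8, 12, 6, 10, 9, 15] are all distinct, so no two queens attack.

(1,6) (2,3) (3,5) (4,8) (5,1) (6,4) (7,2) (8,7)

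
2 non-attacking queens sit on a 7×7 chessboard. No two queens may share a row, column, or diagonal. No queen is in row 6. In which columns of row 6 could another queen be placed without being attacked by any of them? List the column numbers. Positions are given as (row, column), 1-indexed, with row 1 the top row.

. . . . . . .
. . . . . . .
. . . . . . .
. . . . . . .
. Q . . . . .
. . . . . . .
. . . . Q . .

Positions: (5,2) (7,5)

(5,2) attacks row 6 at column 2 and diagonals 1, 3.
(7,5) attacks row 6 at column 5 and diagonals 4, 6.
Attacked columns: {1, 2, 3, 4, 5, 6}. Safe: {7}.

columns 7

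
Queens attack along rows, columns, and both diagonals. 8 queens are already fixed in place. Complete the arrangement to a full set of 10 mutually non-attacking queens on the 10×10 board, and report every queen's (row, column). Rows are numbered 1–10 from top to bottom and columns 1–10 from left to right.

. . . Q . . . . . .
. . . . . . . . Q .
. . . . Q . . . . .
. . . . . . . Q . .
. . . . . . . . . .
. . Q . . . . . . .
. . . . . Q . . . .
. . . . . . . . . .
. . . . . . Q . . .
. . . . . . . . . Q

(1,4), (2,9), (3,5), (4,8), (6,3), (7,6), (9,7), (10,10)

Row 5: attacked by (1,4)→{4,8}; (2,9)→{6,9}; (3,5)→{3,5,7}; (4,8)→{7,8,9}; (6,3)→{2,3,4}; (7,6)→{4,6,8}; (9,7)→{3,7}; (10,10)→{5,10}. Safe: 1. Place at column 1.
Row 8: attacked by (1,4)→{4}; (2,9)→{3,9}; (3,5)→{5,10}; (4,8)→{4,8}; (5,1)→{1,4}; (6,3)→{1,3,5}; (7,6)→{5,6,7}; (9,7)→{6,7,8}; (10,10)→{8,10}. Safe: 2. Place at column 2.
Columns [4, 9, 5, 8, 1, 3, 6, 2, 7, 10], r−c [-3, -7, -2, -4, 4, 3, 1, 6, 2, 0], r+c [5, 11, 8, 12, 6, 9, 13, 10, 16, 20] are all distinct, so no two queens attack.

(1,4) (2,9) (3,5) (4,8) (5,1) (6,3) (7,6) (8,2) (9,7) (10,10)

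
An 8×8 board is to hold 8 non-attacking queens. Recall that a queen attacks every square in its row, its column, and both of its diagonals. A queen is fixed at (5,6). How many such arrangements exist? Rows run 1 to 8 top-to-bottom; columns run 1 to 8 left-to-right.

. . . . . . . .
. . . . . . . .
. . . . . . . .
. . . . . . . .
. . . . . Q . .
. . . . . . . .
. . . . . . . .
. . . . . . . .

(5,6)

12

Branch on row 1: col 1 → 0; col 3 → 2; col 4 → 6; col 5 → 0; col 7 → 3; col 8 → 1.
Sum: 0 + 2 + 6 + 0 + 3 + 1 = 12.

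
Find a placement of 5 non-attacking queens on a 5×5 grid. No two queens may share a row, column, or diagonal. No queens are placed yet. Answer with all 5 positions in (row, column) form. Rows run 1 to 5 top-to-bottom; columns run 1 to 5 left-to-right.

(1,1) (2,4) (3,2) (4,5) (5,3)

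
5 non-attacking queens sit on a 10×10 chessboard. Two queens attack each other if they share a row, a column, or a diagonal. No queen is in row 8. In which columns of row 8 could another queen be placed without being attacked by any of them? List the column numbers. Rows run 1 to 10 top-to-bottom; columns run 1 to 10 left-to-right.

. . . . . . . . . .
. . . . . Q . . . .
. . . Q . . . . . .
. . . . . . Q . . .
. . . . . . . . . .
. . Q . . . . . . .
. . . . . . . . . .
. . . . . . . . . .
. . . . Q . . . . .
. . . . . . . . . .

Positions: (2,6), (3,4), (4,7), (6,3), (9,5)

columns 2, 8, 10

(2,6) attacks row 8 at column 6.
(3,4) attacks row 8 at column 4 and diagonals 9.
(4,7) attacks row 8 at column 7 and diagonals 3.
(6,3) attacks row 8 at column 3 and diagonals 1, 5.
(9,5) attacks row 8 at column 5 and diagonals 4, 6.
Attacked columns: {1, 3, 4, 5, 6, 7, 9}. Safe: {2, 8, 10}.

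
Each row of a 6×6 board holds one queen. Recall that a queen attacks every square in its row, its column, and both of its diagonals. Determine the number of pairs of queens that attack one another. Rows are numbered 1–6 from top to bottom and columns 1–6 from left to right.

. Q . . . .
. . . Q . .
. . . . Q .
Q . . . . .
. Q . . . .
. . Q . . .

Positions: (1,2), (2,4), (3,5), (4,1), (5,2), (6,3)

Same column: (1,2)–(5,2) (column 2).
Same diagonal: (2,4)–(3,5) (|2−3| = |4−5| = 1); (4,1)–(5,2) (|4−5| = |1−2| = 1); (4,1)–(6,3) (|4−6| = |1−3| = 2); (5,2)–(6,3) (|5−6| = |2−3| = 1).
Total attacking pairs: 5.

5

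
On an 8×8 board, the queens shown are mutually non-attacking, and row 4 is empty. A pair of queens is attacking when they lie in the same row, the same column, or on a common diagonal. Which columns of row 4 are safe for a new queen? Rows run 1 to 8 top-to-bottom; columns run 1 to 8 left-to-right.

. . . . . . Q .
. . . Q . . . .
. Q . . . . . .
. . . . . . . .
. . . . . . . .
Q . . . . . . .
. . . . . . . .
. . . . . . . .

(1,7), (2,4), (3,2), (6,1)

columns 5, 8

(1,7) attacks row 4 at column 7 and diagonals 4.
(2,4) attacks row 4 at column 4 and diagonals 2, 6.
(3,2) attacks row 4 at column 2 and diagonals 1, 3.
(6,1) attacks row 4 at column 1 and diagonals 3.
Attacked columns: {1, 2, 3, 4, 6, 7}. Safe: {5, 8}.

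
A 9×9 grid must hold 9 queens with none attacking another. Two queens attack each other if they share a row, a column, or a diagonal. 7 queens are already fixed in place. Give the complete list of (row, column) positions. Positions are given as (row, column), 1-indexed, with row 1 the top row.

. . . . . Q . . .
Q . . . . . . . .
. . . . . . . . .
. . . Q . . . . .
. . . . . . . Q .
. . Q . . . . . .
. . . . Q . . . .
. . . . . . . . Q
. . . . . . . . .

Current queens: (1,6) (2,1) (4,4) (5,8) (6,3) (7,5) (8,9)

(1,6) (2,1) (3,7) (4,4) (5,8) (6,3) (7,5) (8,9) (9,2)

Row 3: attacked by (1,6)→{4,6,8}; (2,1)→{1,2}; (4,4)→{3,4,5}; (5,8)→{6,8}; (6,3)→{3,6}; (7,5)→{1,5,9}; (8,9)→{4,9}. Safe: 7. Place at column 7.
Row 9: attacked by (1,6)→{6}; (2,1)→{1,8}; (3,7)→{1,7}; (4,4)→{4,9}; (5,8)→{4,8}; (6,3)→{3,6}; (7,5)→{3,5,7}; (8,9)→{8,9}. Safe: 2. Place at column 2.
Columns [6, 1, 7, 4, 8, 3, 5, 9, 2], r−c [-5, 1, -4, 0, -3, 3, 2, -1, 7], r+c [7, 3, 10, 8, 13, 9, 12, 17, 11] are all distinct, so no two queens attack.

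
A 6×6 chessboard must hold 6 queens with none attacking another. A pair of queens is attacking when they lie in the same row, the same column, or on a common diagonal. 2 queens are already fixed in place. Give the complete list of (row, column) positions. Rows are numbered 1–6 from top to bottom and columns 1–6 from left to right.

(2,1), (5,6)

Row 1: attacked by (2,1)→{1,2}; (5,6)→{2,6}. Safe: 3, 4, 5. Place at column 4.
Row 3: attacked by (1,4)→{2,4,6}; (2,1)→{1,2}; (5,6)→{4,6}. Safe: 3, 5. Place at column 5.
Row 4: attacked by (1,4)→{1,4}; (2,1)→{1,3}; (3,5)→{4,5,6}; (5,6)→{5,6}. Safe: 2. Place at column 2.
Row 6: attacked by (1,4)→{4}; (2,1)→{1,5}; (3,5)→{2,5}; (4,2)→{2,4}; (5,6)→{5,6}. Safe: 3. Place at column 3.
Columns [4, 1, 5, 2, 6, 3], r−c [-3, 1, -2, 2, -1, 3], r+c [5, 3, 8, 6, 11, 9] are all distinct, so no two queens attack.

(1,4) (2,1) (3,5) (4,2) (5,6) (6,3)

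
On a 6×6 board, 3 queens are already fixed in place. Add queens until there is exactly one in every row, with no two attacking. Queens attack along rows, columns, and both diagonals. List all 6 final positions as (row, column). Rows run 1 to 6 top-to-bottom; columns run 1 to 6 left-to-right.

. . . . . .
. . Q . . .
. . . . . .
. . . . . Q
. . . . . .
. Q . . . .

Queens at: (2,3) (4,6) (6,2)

(1,5) (2,3) (3,1) (4,6) (5,4) (6,2)

Row 1: attacked by (2,3)→{2,3,4}; (4,6)→{3,6}; (6,2)→{2}. Safe: 1, 5. Place at column 5.
Row 3: attacked by (1,5)→{3,5}; (2,3)→{2,3,4}; (4,6)→{5,6}; (6,2)→{2,5}. Safe: 1. Place at column 1.
Row 5: attacked by (1,5)→{1,5}; (2,3)→{3,6}; (3,1)→{1,3}; (4,6)→{5,6}; (6,2)→{1,2,3}. Safe: 4. Place at column 4.
Columns [5, 3, 1, 6, 4, 2], r−c [-4, -1, 2, -2, 1, 4], r+c [6, 5, 4, 10, 9, 8] are all distinct, so no two queens attack.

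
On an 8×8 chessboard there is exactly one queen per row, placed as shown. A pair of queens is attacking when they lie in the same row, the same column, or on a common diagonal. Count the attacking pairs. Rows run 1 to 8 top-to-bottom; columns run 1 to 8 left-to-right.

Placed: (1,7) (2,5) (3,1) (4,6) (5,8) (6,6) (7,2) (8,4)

Same column: (4,6)–(6,6) (column 6).
Same diagonal: (2,5)–(5,8) (|2−5| = |5−8| = 3); (6,6)–(8,4) (|6−8| = |6−4| = 2).
Total attacking pairs: 3.

3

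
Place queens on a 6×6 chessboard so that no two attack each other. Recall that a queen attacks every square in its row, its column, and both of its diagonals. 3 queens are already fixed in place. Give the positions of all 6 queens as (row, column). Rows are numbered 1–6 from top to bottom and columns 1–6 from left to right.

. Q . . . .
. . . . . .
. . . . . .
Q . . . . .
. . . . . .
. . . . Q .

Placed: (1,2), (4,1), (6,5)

Row 2: attacked by (1,2)→{1,2,3}; (4,1)→{1,3}; (6,5)→{1,5}. Safe: 4, 6. Place at column 4.
Row 3: attacked by (1,2)→{2,4}; (2,4)→{3,4,5}; (4,1)→{1,2}; (6,5)→{2,5}. Safe: 6. Place at column 6.
Row 5: attacked by (1,2)→{2,6}; (2,4)→{1,4}; (3,6)→{4,6}; (4,1)→{1,2}; (6,5)→{4,5,6}. Safe: 3. Place at column 3.
Columns [2, 4, 6, 1, 3, 5], r−c [-1, -2, -3, 3, 2, 1], r+c [3, 6, 9, 5, 8, 11] are all distinct, so no two queens attack.

(1,2) (2,4) (3,6) (4,1) (5,3) (6,5)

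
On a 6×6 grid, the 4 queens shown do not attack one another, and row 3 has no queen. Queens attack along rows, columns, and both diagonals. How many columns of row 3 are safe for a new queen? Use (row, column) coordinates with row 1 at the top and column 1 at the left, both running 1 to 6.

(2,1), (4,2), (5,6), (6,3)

1

(2,1) attacks row 3 at column 1 and diagonals 2.
(4,2) attacks row 3 at column 2 and diagonals 1, 3.
(5,6) attacks row 3 at column 6 and diagonals 4.
(6,3) attacks row 3 at column 3 and diagonals 6.
Attacked columns: {1, 2, 3, 4, 6}. Safe: {5}.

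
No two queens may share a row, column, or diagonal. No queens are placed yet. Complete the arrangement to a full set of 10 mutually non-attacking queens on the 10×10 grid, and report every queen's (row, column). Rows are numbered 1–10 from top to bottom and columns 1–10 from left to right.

(1,5) (2,7) (3,1) (4,10) (5,6) (6,9) (7,3) (8,8) (9,4) (10,2)

Row 1: Safe: 1, 2, 3, 4, 5, 6, 7, 8, 9, 10. Place at column 5.
Row 2: attacked by (1,5)→{4,5,6}. Safe: 1, 2, 3, 7, 8, 9, 10. Place at column 7.
Row 3: attacked by (1,5)→{3,5,7}; (2,7)→{6,7,8}. Safe: 1, 2, 4, 9, 10. Place at column 1.
Row 4: attacked by (1,5)→{2,5,8}; (2,7)→{5,7,9}; (3,1)→{1,2}. Safe: 3, 4, 6, 10. Place at column 10.
Row 5: attacked by (1,5)→{1,5,9}; (2,7)→{4,7,10}; (3,1)→{1,3}; (4,10)→{9,10}. Safe: 2, 6, 8. Place at column 6.
Row 6: attacked by (1,5)→{5,10}; (2,7)→{3,7}; (3,1)→{1,4}; (4,10)→{8,10}; (5,6)→{5,6,7}. Safe: 2, 9. Place at column 9.
Row 7: attacked by (1,5)→{5}; (2,7)→{2,7}; (3,1)→{1,5}; (4,10)→{7,10}; (5,6)→{4,6,8}; (6,9)→{8,9,10}. Safe: 3. Place at column 3.
Row 8: attacked by (1,5)→{5}; (2,7)→{1,7}; (3,1)→{1,6}; (4,10)→{6,10}; (5,6)→{3,6,9}; (6,9)→{7,9}; (7,3)→{2,3,4}. Safe: 8. Place at column 8.
Row 9: attacked by (1,5)→{5}; (2,7)→{7}; (3,1)→{1,7}; (4,10)→{5,10}; (5,6)→{2,6,10}; (6,9)→{6,9}; (7,3)→{1,3,5}; (8,8)→{7,8,9}. Safe: 4. Place at column 4.
Row 10: attacked by (1,5)→{5}; (2,7)→{7}; (3,1)→{1,8}; (4,10)→{4,10}; (5,6)→{1,6}; (6,9)→{5,9}; (7,3)→{3,6}; (8,8)→{6,8,10}; (9,4)→{3,4,5}. Safe: 2. Place at column 2.
Columns [5, 7, 1, 10, 6, 9, 3, 8, 4, 2], r−c [-4, -5, 2, -6, -1, -3, 4, 0, 5, 8], r+c [6, 9, 4, 14, 11, 15, 10, 16, 13, 12] are all distinct, so no two queens attack.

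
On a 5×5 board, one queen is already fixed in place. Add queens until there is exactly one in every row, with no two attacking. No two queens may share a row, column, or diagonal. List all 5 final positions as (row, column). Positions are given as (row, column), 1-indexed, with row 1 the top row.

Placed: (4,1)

Row 1: attacked by (4,1)→{1,4}. Safe: 2, 3, 5. Place at column 2.
Row 2: attacked by (1,2)→{1,2,3}; (4,1)→{1,3}. Safe: 4, 5. Place at column 5.
Row 3: attacked by (1,2)→{2,4}; (2,5)→{4,5}; (4,1)→{1,2}. Safe: 3. Place at column 3.
Row 5: attacked by (1,2)→{2}; (2,5)→{2,5}; (3,3)→{1,3,5}; (4,1)→{1,2}. Safe: 4. Place at column 4.
Columns [2, 5, 3, 1, 4], r−c [-1, -3, 0, 3, 1], r+c [3, 7, 6, 5, 9] are all distinct, so no two queens attack.

(1,2) (2,5) (3,3) (4,1) (5,4)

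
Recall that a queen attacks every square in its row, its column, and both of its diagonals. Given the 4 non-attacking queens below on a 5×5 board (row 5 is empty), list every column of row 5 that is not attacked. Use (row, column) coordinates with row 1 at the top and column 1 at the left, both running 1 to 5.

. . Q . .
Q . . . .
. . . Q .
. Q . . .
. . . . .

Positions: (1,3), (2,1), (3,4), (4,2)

columns 5

(1,3) attacks row 5 at column 3.
(2,1) attacks row 5 at column 1 and diagonals 4.
(3,4) attacks row 5 at column 4 and diagonals 2.
(4,2) attacks row 5 at column 2 and diagonals 1, 3.
Attacked columns: {1, 2, 3, 4}. Safe: {5}.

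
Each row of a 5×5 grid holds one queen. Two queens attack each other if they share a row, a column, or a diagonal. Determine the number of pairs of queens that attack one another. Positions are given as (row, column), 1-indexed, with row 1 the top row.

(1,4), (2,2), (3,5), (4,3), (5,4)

2

Same column: (1,4)–(5,4) (column 4).
Same diagonal: (4,3)–(5,4) (|4−5| = |3−4| = 1).
Total attacking pairs: 2.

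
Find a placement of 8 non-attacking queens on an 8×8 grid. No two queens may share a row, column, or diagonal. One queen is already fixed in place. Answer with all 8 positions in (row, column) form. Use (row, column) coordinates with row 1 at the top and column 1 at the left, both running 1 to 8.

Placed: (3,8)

(1,1) (2,6) (3,8) (4,3) (5,7) (6,4) (7,2) (8,5)

Row 1: attacked by (3,8)→{6,8}. Safe: 1, 2, 3, 4, 5, 7. Place at column 1.
Row 2: attacked by (1,1)→{1,2}; (3,8)→{7,8}. Safe: 3, 4, 5, 6. Place at column 6.
Row 4: attacked by (1,1)→{1,4}; (2,6)→{4,6,8}; (3,8)→{7,8}. Safe: 2, 3, 5. Place at column 3.
Row 5: attacked by (1,1)→{1,5}; (2,6)→{3,6}; (3,8)→{6,8}; (4,3)→{2,3,4}. Safe: 7. Place at column 7.
Row 6: attacked by (1,1)→{1,6}; (2,6)→{2,6}; (3,8)→{5,8}; (4,3)→{1,3,5}; (5,7)→{6,7,8}. Safe: 4. Place at column 4.
Row 7: attacked by (1,1)→{1,7}; (2,6)→{1,6}; (3,8)→{4,8}; (4,3)→{3,6}; (5,7)→{5,7}; (6,4)→{3,4,5}. Safe: 2. Place at column 2.
Row 8: attacked by (1,1)→{1,8}; (2,6)→{6}; (3,8)→{3,8}; (4,3)→{3,7}; (5,7)→{4,7}; (6,4)→{2,4,6}; (7,2)→{1,2,3}. Safe: 5. Place at column 5.
Columns [1, 6, 8, 3, 7, 4, 2, 5], r−c [0, -4, -5, 1, -2, 2, 5, 3], r+c [2, 8, 11, 7, 12, 10, 9, 13] are all distinct, so no two queens attack.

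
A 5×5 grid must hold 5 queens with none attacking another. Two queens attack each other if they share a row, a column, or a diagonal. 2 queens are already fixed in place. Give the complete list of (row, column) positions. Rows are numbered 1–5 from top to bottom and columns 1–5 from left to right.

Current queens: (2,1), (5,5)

Row 1: attacked by (2,1)→{1,2}; (5,5)→{1,5}. Safe: 3, 4. Place at column 3.
Row 3: attacked by (1,3)→{1,3,5}; (2,1)→{1,2}; (5,5)→{3,5}. Safe: 4. Place at column 4.
Row 4: attacked by (1,3)→{3}; (2,1)→{1,3}; (3,4)→{3,4,5}; (5,5)→{4,5}. Safe: 2. Place at column 2.
Columns [3, 1, 4, 2, 5], r−c [-2, 1, -1, 2, 0], r+c [4, 3, 7, 6, 10] are all distinct, so no two queens attack.

(1,3) (2,1) (3,4) (4,2) (5,5)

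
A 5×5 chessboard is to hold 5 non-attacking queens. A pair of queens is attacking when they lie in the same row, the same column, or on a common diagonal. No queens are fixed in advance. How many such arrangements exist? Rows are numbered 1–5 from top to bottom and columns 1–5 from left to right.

10

Branch on row 1: col 1 → 2; col 2 → 2; col 3 → 2; col 4 → 2; col 5 → 2.
Sum: 2 + 2 + 2 + 2 + 2 = 10.
(This is the classic 5-queens count.)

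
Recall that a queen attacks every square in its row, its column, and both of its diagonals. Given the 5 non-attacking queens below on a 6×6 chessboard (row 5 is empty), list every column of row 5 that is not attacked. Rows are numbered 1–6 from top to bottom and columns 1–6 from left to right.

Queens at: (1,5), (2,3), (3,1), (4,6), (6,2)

(1,5) attacks row 5 at column 5 and diagonals 1.
(2,3) attacks row 5 at column 3 and diagonals 6.
(3,1) attacks row 5 at column 1 and diagonals 3.
(4,6) attacks row 5 at column 6 and diagonals 5.
(6,2) attacks row 5 at column 2 and diagonals 1, 3.
Attacked columns: {1, 2, 3, 5, 6}. Safe: {4}.

columns 4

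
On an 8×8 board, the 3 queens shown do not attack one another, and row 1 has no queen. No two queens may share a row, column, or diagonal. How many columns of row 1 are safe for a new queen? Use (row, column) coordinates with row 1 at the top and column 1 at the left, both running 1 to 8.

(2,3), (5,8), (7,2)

4

(2,3) attacks row 1 at column 3 and diagonals 2, 4.
(5,8) attacks row 1 at column 8 and diagonals 4.
(7,2) attacks row 1 at column 2 and diagonals 8.
Attacked columns: {2, 3, 4, 8}. Safe: {1, 5, 6, 7}.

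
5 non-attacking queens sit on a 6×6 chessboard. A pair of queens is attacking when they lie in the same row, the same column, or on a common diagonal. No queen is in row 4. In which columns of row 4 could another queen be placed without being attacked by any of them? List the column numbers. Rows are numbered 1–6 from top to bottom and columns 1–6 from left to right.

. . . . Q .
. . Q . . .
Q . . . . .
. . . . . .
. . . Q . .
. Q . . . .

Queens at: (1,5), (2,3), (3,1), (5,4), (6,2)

columns 6

(1,5) attacks row 4 at column 5 and diagonals 2.
(2,3) attacks row 4 at column 3 and diagonals 1, 5.
(3,1) attacks row 4 at column 1 and diagonals 2.
(5,4) attacks row 4 at column 4 and diagonals 3, 5.
(6,2) attacks row 4 at column 2 and diagonals 4.
Attacked columns: {1, 2, 3, 4, 5}. Safe: {6}.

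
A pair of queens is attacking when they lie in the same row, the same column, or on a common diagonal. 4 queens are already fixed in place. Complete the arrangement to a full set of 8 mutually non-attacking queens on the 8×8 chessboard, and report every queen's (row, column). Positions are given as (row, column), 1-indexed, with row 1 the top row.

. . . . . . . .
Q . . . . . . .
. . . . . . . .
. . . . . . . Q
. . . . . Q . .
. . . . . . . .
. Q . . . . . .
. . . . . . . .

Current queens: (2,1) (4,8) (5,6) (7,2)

(1,7) (2,1) (3,3) (4,8) (5,6) (6,4) (7,2) (8,5)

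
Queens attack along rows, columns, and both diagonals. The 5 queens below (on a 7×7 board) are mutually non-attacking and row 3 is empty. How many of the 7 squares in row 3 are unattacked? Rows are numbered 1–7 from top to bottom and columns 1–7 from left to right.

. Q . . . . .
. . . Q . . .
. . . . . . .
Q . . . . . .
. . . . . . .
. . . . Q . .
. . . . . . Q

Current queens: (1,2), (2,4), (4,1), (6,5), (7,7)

1

(1,2) attacks row 3 at column 2 and diagonals 4.
(2,4) attacks row 3 at column 4 and diagonals 3, 5.
(4,1) attacks row 3 at column 1 and diagonals 2.
(6,5) attacks row 3 at column 5 and diagonals 2.
(7,7) attacks row 3 at column 7 and diagonals 3.
Attacked columns: {1, 2, 3, 4, 5, 7}. Safe: {6}.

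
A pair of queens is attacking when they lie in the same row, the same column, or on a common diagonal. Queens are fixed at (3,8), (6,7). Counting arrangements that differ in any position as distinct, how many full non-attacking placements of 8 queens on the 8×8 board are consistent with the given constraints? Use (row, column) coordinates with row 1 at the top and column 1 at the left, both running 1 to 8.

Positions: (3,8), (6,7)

8

Branch on row 1: col 1 → 1; col 3 → 3; col 4 → 1; col 5 → 3.
Sum: 1 + 3 + 1 + 3 = 8.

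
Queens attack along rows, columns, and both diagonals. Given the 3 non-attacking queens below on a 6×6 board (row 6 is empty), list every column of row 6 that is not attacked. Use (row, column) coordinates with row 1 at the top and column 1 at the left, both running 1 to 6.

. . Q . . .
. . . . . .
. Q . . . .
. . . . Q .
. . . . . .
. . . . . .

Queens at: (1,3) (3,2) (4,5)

(1,3) attacks row 6 at column 3.
(3,2) attacks row 6 at column 2 and diagonals 5.
(4,5) attacks row 6 at column 5 and diagonals 3.
Attacked columns: {2, 3, 5}. Safe: {1, 4, 6}.

columns 1, 4, 6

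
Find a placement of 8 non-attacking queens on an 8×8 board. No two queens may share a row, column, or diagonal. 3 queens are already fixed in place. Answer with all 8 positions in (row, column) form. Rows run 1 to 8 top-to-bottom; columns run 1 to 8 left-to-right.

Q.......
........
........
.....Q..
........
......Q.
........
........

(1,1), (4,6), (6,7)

Row 2: attacked by (1,1)→{1,2}; (4,6)→{4,6,8}; (6,7)→{3,7}. Safe: 5. Place at column 5.
Row 3: attacked by (1,1)→{1,3}; (2,5)→{4,5,6}; (4,6)→{5,6,7}; (6,7)→{4,7}. Safe: 2, 8. Place at column 8.
Row 5: attacked by (1,1)→{1,5}; (2,5)→{2,5,8}; (3,8)→{6,8}; (4,6)→{5,6,7}; (6,7)→{6,7,8}. Safe: 3, 4. Place at column 3.
Row 7: attacked by (1,1)→{1,7}; (2,5)→{5}; (3,8)→{4,8}; (4,6)→{3,6}; (5,3)→{1,3,5}; (6,7)→{6,7,8}. Safe: 2. Place at column 2.
Row 8: attacked by (1,1)→{1,8}; (2,5)→{5}; (3,8)→{3,8}; (4,6)→{2,6}; (5,3)→{3,6}; (6,7)→{5,7}; (7,2)→{1,2,3}. Safe: 4. Place at column 4.
Columns [1, 5, 8, 6, 3, 7, 2, 4], r−c [0, -3, -5, -2, 2, -1, 5, 4], r+c [2, 7, 11, 10, 8, 13, 9, 12] are all distinct, so no two queens attack.

(1,1) (2,5) (3,8) (4,6) (5,3) (6,7) (7,2) (8,4)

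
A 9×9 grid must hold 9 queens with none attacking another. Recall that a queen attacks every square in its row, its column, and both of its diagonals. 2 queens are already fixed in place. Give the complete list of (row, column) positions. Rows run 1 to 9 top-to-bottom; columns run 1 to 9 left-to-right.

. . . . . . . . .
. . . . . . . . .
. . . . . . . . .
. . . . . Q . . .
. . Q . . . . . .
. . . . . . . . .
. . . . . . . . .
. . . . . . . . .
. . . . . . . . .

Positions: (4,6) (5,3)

Row 1: attacked by (4,6)→{3,6,9}; (5,3)→{3,7}. Safe: 1, 2, 4, 5, 8. Place at column 2.
Row 2: attacked by (1,2)→{1,2,3}; (4,6)→{4,6,8}; (5,3)→{3,6}. Safe: 5, 7, 9. Place at column 7.
Row 3: attacked by (1,2)→{2,4}; (2,7)→{6,7,8}; (4,6)→{5,6,7}; (5,3)→{1,3,5}. Safe: 9. Place at column 9.
Row 6: attacked by (1,2)→{2,7}; (2,7)→{3,7}; (3,9)→{6,9}; (4,6)→{4,6,8}; (5,3)→{2,3,4}. Safe: 1, 5. Place at column 1.
Row 7: attacked by (1,2)→{2,8}; (2,7)→{2,7}; (3,9)→{5,9}; (4,6)→{3,6,9}; (5,3)→{1,3,5}; (6,1)→{1,2}. Safe: 4. Place at column 4.
Row 8: attacked by (1,2)→{2,9}; (2,7)→{1,7}; (3,9)→{4,9}; (4,6)→{2,6}; (5,3)→{3,6}; (6,1)→{1,3}; (7,4)→{3,4,5}. Safe: 8. Place at column 8.
Row 9: attacked by (1,2)→{2}; (2,7)→{7}; (3,9)→{3,9}; (4,6)→{1,6}; (5,3)→{3,7}; (6,1)→{1,4}; (7,4)→{2,4,6}; (8,8)→{7,8,9}. Safe: 5. Place at column 5.
Columns [2, 7, 9, 6, 3, 1, 4, 8, 5], r−c [-1, -5, -6, -2, 2, 5, 3, 0, 4], r+c [3, 9, 12, 10, 8, 7, 11, 16, 14] are all distinct, so no two queens attack.

(1,2) (2,7) (3,9) (4,6) (5,3) (6,1) (7,4) (8,8) (9,5)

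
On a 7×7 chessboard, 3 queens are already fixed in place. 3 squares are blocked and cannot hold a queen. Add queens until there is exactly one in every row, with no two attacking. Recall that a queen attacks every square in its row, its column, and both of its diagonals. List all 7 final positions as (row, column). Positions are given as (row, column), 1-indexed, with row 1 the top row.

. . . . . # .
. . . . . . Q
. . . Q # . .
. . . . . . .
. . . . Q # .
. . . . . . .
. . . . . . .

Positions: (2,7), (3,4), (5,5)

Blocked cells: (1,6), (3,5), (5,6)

Row 1: attacked by (2,7)→{6,7}; (3,4)→{2,4,6}; (5,5)→{1,5}. Blocked: 6. Safe: 3. Place at column 3.
Row 4: attacked by (1,3)→{3,6}; (2,7)→{5,7}; (3,4)→{3,4,5}; (5,5)→{4,5,6}. Safe: 1, 2. Place at column 1.
Row 6: attacked by (1,3)→{3}; (2,7)→{3,7}; (3,4)→{1,4,7}; (4,1)→{1,3}; (5,5)→{4,5,6}. Safe: 2. Place at column 2.
Row 7: attacked by (1,3)→{3}; (2,7)→{2,7}; (3,4)→{4}; (4,1)→{1,4}; (5,5)→{3,5,7}; (6,2)→{1,2,3}. Safe: 6. Place at column 6.
Columns [3, 7, 4, 1, 5, 2, 6], r−c [-2, -5, -1, 3, 0, 4, 1], r+c [4, 9, 7, 5, 10, 8, 13] are all distinct, so no two queens attack.

(1,3) (2,7) (3,4) (4,1) (5,5) (6,2) (7,6)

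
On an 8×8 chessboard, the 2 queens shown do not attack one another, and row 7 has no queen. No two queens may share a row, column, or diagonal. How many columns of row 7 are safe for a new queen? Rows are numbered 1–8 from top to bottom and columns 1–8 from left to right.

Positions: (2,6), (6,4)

3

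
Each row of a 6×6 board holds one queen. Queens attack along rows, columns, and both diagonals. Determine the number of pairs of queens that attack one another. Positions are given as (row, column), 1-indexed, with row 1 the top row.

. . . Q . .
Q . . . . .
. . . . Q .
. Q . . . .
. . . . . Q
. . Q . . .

0

All columns are distinct and no two queens satisfy |Δrow| = |Δcol|, so no pair attacks.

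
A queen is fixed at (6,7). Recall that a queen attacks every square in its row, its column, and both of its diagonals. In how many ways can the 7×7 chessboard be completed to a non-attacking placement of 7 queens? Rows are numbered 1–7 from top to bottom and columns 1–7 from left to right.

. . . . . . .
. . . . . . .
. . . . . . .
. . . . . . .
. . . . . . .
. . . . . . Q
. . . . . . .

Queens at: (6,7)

7

Branch on row 1: col 1 → 1; col 3 → 2; col 4 → 2; col 5 → 1; col 6 → 1.
Sum: 1 + 2 + 2 + 1 + 1 = 7.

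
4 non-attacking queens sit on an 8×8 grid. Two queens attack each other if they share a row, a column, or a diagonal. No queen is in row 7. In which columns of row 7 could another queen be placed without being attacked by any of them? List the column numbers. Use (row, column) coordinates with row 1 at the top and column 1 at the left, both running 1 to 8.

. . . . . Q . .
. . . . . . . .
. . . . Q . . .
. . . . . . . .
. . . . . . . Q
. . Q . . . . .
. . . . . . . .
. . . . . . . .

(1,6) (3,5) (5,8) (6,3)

columns 7

(1,6) attacks row 7 at column 6.
(3,5) attacks row 7 at column 5 and diagonals 1.
(5,8) attacks row 7 at column 8 and diagonals 6.
(6,3) attacks row 7 at column 3 and diagonals 2, 4.
Attacked columns: {1, 2, 3, 4, 5, 6, 8}. Safe: {7}.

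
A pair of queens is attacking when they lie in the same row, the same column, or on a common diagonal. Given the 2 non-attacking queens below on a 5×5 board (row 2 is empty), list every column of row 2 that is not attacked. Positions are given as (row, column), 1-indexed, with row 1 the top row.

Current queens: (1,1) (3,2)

columns 4, 5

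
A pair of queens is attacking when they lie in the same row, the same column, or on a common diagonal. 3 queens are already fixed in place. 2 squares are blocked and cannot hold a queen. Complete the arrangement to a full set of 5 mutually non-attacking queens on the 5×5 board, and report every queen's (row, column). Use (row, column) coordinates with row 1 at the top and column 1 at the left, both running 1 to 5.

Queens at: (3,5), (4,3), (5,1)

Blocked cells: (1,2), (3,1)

(1,4) (2,2) (3,5) (4,3) (5,1)

Row 1: attacked by (3,5)→{3,5}; (4,3)→{3}; (5,1)→{1,5}. Blocked: 2. Safe: 4. Place at column 4.
Row 2: attacked by (1,4)→{3,4,5}; (3,5)→{4,5}; (4,3)→{1,3,5}; (5,1)→{1,4}. Safe: 2. Place at column 2.
Columns [4, 2, 5, 3, 1], r−c [-3, 0, -2, 1, 4], r+c [5, 4, 8, 7, 6] are all distinct, so no two queens attack.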